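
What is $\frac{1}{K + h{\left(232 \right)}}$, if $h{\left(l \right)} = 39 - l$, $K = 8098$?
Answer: $\frac{1}{7905} \approx 0.0001265$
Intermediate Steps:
$\frac{1}{K + h{\left(232 \right)}} = \frac{1}{8098 + \left(39 - 232\right)} = \frac{1}{8098 - 193} = \frac{1}{7905}$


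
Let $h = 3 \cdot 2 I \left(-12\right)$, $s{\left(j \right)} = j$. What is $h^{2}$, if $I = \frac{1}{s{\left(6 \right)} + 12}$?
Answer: $16$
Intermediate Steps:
$I = \frac{1}{18}$ ($I = \frac{1}{6 + 12} = \frac{1}{18} \approx 0.055556$)
$h = -4$ ($h = 3 \cdot 2 \cdot \frac{1}{18} \left(-12\right) = 6 \cdot \frac{1}{18} \left(-12\right) = \frac{1}{3} \left(-12\right) = -4$)
$h^{2} = \left(-4\right)^{2} = 16$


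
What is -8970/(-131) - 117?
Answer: -6357/131 ≈ -48.527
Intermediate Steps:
-8970/(-131) - 117 = -8970*(-1)/131 - 117 = -138*(-65/131) - 117 = 8970/131 - 117 = -6357/131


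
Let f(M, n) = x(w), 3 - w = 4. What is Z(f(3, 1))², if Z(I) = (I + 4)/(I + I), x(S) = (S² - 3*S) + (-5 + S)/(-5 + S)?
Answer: 81/100 ≈ 0.81000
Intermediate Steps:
w = -1 (w = 3 - 1*4 = 3 - 4 = -1)
x(S) = 1 + S² - 3*S (x(S) = (S² - 3*S) + 1 = 1 + S² - 3*S)
f(M, n) = 5 (f(M, n) = 1 + (-1)² - 3*(-1) = 1 + 1 + 3 = 5)
Z(I) = (4 + I)/(2*I) (Z(I) = (4 + I)/((2*I)) = (4 + I)*(1/(2*I)) = (4 + I)/(2*I))
Z(f(3, 1))² = ((½)*(4 + 5)/5)² = ((½)*(⅕)*9)² = (9/10)² = 81/100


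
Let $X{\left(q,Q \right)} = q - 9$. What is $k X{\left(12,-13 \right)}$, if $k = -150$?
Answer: $-450$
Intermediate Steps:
$X{\left(q,Q \right)} = -9 + q$ ($X{\left(q,Q \right)} = q - 9 = -9 + q$)
$k X{\left(12,-13 \right)} = - 150 \left(-9 + 12\right) = \left(-150\right) 3 = -450$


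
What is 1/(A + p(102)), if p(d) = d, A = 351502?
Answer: 1/351604 ≈ 2.8441e-6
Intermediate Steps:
1/(A + p(102)) = 1/(351502 + 102) = 1/351604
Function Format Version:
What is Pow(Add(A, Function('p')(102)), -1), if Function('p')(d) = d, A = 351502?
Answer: Rational(1, 351604) ≈ 2.8441e-6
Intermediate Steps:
Pow(Add(A, Function('p')(102)), -1) = Pow(Add(351502, 102), -1) = Pow(351604, -1) = Rational(1, 351604)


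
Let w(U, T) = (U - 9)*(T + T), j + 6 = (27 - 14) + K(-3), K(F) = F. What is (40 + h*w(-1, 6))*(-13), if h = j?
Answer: 5720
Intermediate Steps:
j = 4 (j = -6 + ((27 - 14) - 3) = -6 + (13 - 3) = -6 + 10 = 4)
w(U, T) = 2*T*(-9 + U) (w(U, T) = (-9 + U)*(2*T) = 2*T*(-9 + U))
h = 4
(40 + h*w(-1, 6))*(-13) = (40 + 4*(2*6*(-9 - 1)))*(-13) = (40 + 4*(2*6*(-10)))*(-13) = (40 + 4*(-120))*(-13) = (40 - 480)*(-13) = -440*(-13) = 5720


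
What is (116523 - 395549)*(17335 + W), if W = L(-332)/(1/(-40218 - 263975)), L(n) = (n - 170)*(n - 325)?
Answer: 27993867386404942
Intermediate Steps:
L(n) = (-325 + n)*(-170 + n) (L(n) = (-170 + n)*(-325 + n) = (-325 + n)*(-170 + n))
W = -100327110102 (W = (55250 + (-332)² - 495*(-332))/(1/(-40218 - 263975)) = (55250 + 110224 + 164340)/(1/(-304193)) = 329814/(-1/304193) = 329814*(-304193) = -100327110102)
(116523 - 395549)*(17335 + W) = (116523 - 395549)*(17335 - 100327110102) = -279026*(-100327092767) = 27993867386404942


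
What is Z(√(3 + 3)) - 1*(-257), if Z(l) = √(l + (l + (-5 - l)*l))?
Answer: 257 + 6^(¼)*√(-3 - √6) ≈ 257.0 + 3.6536*I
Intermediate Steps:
Z(l) = √(2*l + l*(-5 - l)) (Z(l) = √(l + (l + l*(-5 - l))) = √(2*l + l*(-5 - l)))
Z(√(3 + 3)) - 1*(-257) = √(-√(3 + 3)*(3 + √(3 + 3))) - 1*(-257) = √(-√6*(3 + √6)) + 257 = I*6^(¼)*√(3 + √6) + 257 = 257 + I*6^(¼)*√(3 + √6)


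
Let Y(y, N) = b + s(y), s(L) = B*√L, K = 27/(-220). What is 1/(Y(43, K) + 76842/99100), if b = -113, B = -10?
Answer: -275534121950/20364336261441 + 24552025000*√43/20364336261441 ≈ -0.0056243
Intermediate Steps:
K = -27/220 (K = 27*(-1/220) = -27/220 ≈ -0.12273)
s(L) = -10*√L
Y(y, N) = -113 - 10*√y
1/(Y(43, K) + 76842/99100) = 1/((-113 - 10*√43) + 76842/99100) = 1/((-113 - 10*√43) + 76842*(1/99100)) = 1/((-113 - 10*√43) + 38421/49550) = 1/(-5560729/49550 - 10*√43)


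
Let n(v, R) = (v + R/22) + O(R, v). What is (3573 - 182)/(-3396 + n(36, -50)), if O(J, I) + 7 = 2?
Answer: -37301/37040 ≈ -1.0070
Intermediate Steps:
O(J, I) = -5 (O(J, I) = -7 + 2 = -5)
n(v, R) = -5 + v + R/22 (n(v, R) = (v + R/22) - 5 = -5 + v + R/22)
(3573 - 182)/(-3396 + n(36, -50)) = (3573 - 182)/(-3396 + (-5 + 36 + (1/22)*(-50))) = 3391/(-3396 + (-5 + 36 - 25/11)) = 3391/(-3396 + 316/11) = 3391/(-37040/11) = 3391*(-11/37040) = -37301/37040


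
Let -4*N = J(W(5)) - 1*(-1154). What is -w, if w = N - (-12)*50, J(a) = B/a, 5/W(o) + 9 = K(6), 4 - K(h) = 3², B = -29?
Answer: -1456/5 ≈ -291.20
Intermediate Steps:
K(h) = -5 (K(h) = 4 - 1*3² = 4 - 1*9 = 4 - 9 = -5)
W(o) = -5/14 (W(o) = 5/(-9 - 5) = 5/(-14) = 5*(-1/14) = -5/14)
J(a) = -29/a
N = -1544/5 (N = -(-29/(-5/14) - 1*(-1154))/4 = -(-29*(-14/5) + 1154)/4 = -(406/5 + 1154)/4 = -¼*6176/5 = -1544/5 ≈ -308.80)
w = 1456/5 (w = -1544/5 - (-12)*50 = -1544/5 - 1*(-600) = -1544/5 + 600 = 1456/5 ≈ 291.20)
-w = -1*1456/5 = -1456/5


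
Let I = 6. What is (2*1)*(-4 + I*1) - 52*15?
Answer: -776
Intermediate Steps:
(2*1)*(-4 + I*1) - 52*15 = (2*1)*(-4 + 6*1) - 52*15 = 2*(-4 + 6) - 780 = 2*2 - 780 = 4 - 780 = -776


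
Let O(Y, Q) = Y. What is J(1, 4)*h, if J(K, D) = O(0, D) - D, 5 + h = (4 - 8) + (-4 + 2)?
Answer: 44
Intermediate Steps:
h = -11 (h = -5 + ((4 - 8) + (-4 + 2)) = -5 + (-4 - 2) = -5 - 6 = -11)
J(K, D) = -D (J(K, D) = 0 - D = -D)
J(1, 4)*h = -1*4*(-11) = -4*(-11) = 44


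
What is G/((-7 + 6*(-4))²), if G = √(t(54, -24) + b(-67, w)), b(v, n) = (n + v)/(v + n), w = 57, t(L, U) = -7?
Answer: I*√6/961 ≈ 0.0025489*I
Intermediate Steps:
b(v, n) = 1 (b(v, n) = (n + v)/(n + v) = 1)
G = I*√6 (G = √(-7 + 1) = √(-6) = I*√6 ≈ 2.4495*I)
G/((-7 + 6*(-4))²) = (I*√6)/((-7 + 6*(-4))²) = (I*√6)/((-7 - 24)²) = (I*√6)/((-31)²) = (I*√6)/961 = (I*√6)*(1/961) = I*√6/961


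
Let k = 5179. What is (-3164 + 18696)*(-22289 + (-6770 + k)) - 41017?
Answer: -370945177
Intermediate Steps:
(-3164 + 18696)*(-22289 + (-6770 + k)) - 41017 = (-3164 + 18696)*(-22289 + (-6770 + 5179)) - 41017 = 15532*(-22289 - 1591) - 41017 = 15532*(-23880) - 41017 = -370904160 - 41017 = -370945177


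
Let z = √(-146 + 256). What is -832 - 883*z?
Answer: -832 - 883*√110 ≈ -10093.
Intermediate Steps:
z = √110 ≈ 10.488
-832 - 883*z = -832 - 883*√110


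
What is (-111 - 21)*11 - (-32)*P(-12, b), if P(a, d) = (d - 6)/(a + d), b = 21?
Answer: -4196/3 ≈ -1398.7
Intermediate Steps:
P(a, d) = (-6 + d)/(a + d)
(-111 - 21)*11 - (-32)*P(-12, b) = (-111 - 21)*11 - (-32)*(-6 + 21)/(-12 + 21) = -132*11 - (-32)*15/9 = -1452 - (-32)*(⅑)*15 = -1452 - (-32)*5/3 = -1452 - 1*(-160/3) = -1452 + 160/3 = -4196/3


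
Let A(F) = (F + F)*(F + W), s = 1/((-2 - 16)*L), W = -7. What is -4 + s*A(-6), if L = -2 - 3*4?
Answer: -71/21 ≈ -3.3810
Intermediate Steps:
L = -14 (L = -2 - 12 = -14)
s = 1/252 (s = 1/(-2 - 16*(-14)) = -1/14/(-18) = -1/18*(-1/14) = 1/252 ≈ 0.0039683)
A(F) = 2*F*(-7 + F) (A(F) = (F + F)*(F - 7) = (2*F)*(-7 + F) = 2*F*(-7 + F))
-4 + s*A(-6) = -4 + (2*(-6)*(-7 - 6))/252 = -4 + (2*(-6)*(-13))/252 = -4 + (1/252)*156 = -4 + 13/21 = -71/21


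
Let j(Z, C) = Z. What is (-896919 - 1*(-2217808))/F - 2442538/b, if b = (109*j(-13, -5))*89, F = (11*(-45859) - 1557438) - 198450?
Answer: 5354377740849/285057880081 ≈ 18.783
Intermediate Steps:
F = -2260337 (F = (-504449 - 1557438) - 198450 = -2061887 - 198450 = -2260337)
b = -126113 (b = (109*(-13))*89 = -1417*89 = -126113)
(-896919 - 1*(-2217808))/F - 2442538/b = (-896919 - 1*(-2217808))/(-2260337) - 2442538/(-126113) = (-896919 + 2217808)*(-1/2260337) - 2442538*(-1/126113) = 1320889*(-1/2260337) + 2442538/126113 = -1320889/2260337 + 2442538/126113 = 5354377740849/285057880081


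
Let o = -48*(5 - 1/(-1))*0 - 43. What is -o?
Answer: 43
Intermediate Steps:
o = -43 (o = -48*(5 - 1*(-1))*0 - 43 = -48*(5 + 1)*0 - 43 = -288*0 - 43 = -48*0 - 43 = 0 - 43 = -43)
-o = -1*(-43) = 43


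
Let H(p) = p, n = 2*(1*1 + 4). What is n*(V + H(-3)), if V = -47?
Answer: -500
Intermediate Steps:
n = 10 (n = 2*(1 + 4) = 2*5 = 10)
n*(V + H(-3)) = 10*(-47 - 3) = 10*(-50) = -500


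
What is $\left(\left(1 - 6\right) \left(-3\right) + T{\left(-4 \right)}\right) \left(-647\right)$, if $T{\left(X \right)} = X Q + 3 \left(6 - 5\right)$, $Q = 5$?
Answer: $1294$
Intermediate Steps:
$T{\left(X \right)} = 3 + 5 X$ ($T{\left(X \right)} = X 5 + 3 \left(6 - 5\right) = 5 X + 3 \cdot 1 = 5 X + 3 = 3 + 5 X$)
$\left(\left(1 - 6\right) \left(-3\right) + T{\left(-4 \right)}\right) \left(-647\right) = \left(\left(1 - 6\right) \left(-3\right) + \left(3 + 5 \left(-4\right)\right)\right) \left(-647\right) = \left(\left(1 - 6\right) \left(-3\right) + \left(3 - 20\right)\right) \left(-647\right) = \left(\left(-5\right) \left(-3\right) - 17\right) \left(-647\right) = \left(15 - 17\right) \left(-647\right) = \left(-2\right) \left(-647\right) = 1294$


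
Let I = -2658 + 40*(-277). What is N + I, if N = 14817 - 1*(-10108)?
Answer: 11187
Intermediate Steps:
N = 24925 (N = 14817 + 10108 = 24925)
I = -13738 (I = -2658 - 11080 = -13738)
N + I = 24925 - 13738 = 11187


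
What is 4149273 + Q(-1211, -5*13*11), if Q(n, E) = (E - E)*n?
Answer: 4149273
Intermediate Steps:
Q(n, E) = 0 (Q(n, E) = 0*n = 0)
4149273 + Q(-1211, -5*13*11) = 4149273 + 0 = 4149273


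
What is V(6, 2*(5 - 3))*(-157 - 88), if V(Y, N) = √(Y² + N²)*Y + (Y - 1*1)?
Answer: -1225 - 2940*√13 ≈ -11825.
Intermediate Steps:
V(Y, N) = -1 + Y + Y*√(N² + Y²) (V(Y, N) = √(N² + Y²)*Y + (Y - 1) = Y*√(N² + Y²) + (-1 + Y) = -1 + Y + Y*√(N² + Y²))
V(6, 2*(5 - 3))*(-157 - 88) = (-1 + 6 + 6*√((2*(5 - 3))² + 6²))*(-157 - 88) = (-1 + 6 + 6*√((2*2)² + 36))*(-245) = (-1 + 6 + 6*√(4² + 36))*(-245) = (-1 + 6 + 6*√(16 + 36))*(-245) = (-1 + 6 + 6*√52)*(-245) = (-1 + 6 + 6*(2*√13))*(-245) = (-1 + 6 + 12*√13)*(-245) = (5 + 12*√13)*(-245) = -1225 - 2940*√13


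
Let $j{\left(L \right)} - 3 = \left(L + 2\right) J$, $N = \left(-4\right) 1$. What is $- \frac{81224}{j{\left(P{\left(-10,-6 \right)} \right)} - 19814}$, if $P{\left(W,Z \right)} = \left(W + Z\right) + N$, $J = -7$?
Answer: $\frac{81224}{19685} \approx 4.1262$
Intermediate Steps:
$N = -4$
$P{\left(W,Z \right)} = -4 + W + Z$ ($P{\left(W,Z \right)} = \left(W + Z\right) - 4 = -4 + W + Z$)
$j{\left(L \right)} = -11 - 7 L$ ($j{\left(L \right)} = 3 + \left(L + 2\right) \left(-7\right) = 3 + \left(2 + L\right) \left(-7\right) = 3 - \left(14 + 7 L\right) = -11 - 7 L$)
$- \frac{81224}{j{\left(P{\left(-10,-6 \right)} \right)} - 19814} = - \frac{81224}{\left(-11 - 7 \left(-4 - 10 - 6\right)\right) - 19814} = - \frac{81224}{\left(-11 - -140\right) - 19814} = - \frac{81224}{\left(-11 + 140\right) - 19814} = - \frac{81224}{129 - 19814} = - \frac{81224}{-19685} = \left(-81224\right) \left(- \frac{1}{19685}\right) = \frac{81224}{19685}$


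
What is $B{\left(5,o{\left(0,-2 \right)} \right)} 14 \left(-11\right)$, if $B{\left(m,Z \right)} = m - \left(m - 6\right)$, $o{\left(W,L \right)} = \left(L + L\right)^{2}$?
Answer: $-924$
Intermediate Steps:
$o{\left(W,L \right)} = 4 L^{2}$ ($o{\left(W,L \right)} = \left(2 L\right)^{2} = 4 L^{2}$)
$B{\left(m,Z \right)} = 6$ ($B{\left(m,Z \right)} = m - \left(m - 6\right) = m - \left(-6 + m\right) = 6$)
$B{\left(5,o{\left(0,-2 \right)} \right)} 14 \left(-11\right) = 6 \cdot 14 \left(-11\right) = 84 \left(-11\right) = -924$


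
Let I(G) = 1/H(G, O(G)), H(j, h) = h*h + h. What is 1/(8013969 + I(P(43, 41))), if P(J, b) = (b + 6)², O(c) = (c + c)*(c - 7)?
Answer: 94642476734532/758461874633760677509 ≈ 1.2478e-7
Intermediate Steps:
O(c) = 2*c*(-7 + c) (O(c) = (2*c)*(-7 + c) = 2*c*(-7 + c))
H(j, h) = h + h² (H(j, h) = h² + h = h + h²)
P(J, b) = (6 + b)²
I(G) = 1/(2*G*(1 + 2*G*(-7 + G))*(-7 + G)) (I(G) = 1/((2*G*(-7 + G))*(1 + 2*G*(-7 + G))) = 1/(2*G*(1 + 2*G*(-7 + G))*(-7 + G)))
1/(8013969 + I(P(43, 41))) = 1/(8013969 + 1/(2*((6 + 41)²)*(1 + 2*(6 + 41)²*(-7 + (6 + 41)²))*(-7 + (6 + 41)²))) = 1/(8013969 + 1/(2*(47²)*(1 + 2*47²*(-7 + 47²))*(-7 + 47²))) = 1/(8013969 + (½)/(2209*(1 + 2*2209*(-7 + 2209))*(-7 + 2209))) = 1/(8013969 + (½)*(1/2209)/((1 + 2*2209*2202)*2202)) = 1/(8013969 + (½)*(1/2209)*(1/2202)/(1 + 9728436)) = 1/(8013969 + (½)*(1/2209)*(1/2202)/9728437) = 1/(8013969 + (½)*(1/2209)*(1/9728437)*(1/2202)) = 1/(8013969 + 1/94642476734532) = 1/(758461874633760677509/94642476734532) = 94642476734532/758461874633760677509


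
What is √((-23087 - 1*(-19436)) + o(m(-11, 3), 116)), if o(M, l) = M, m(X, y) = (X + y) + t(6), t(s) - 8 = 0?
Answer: I*√3651 ≈ 60.424*I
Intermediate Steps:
t(s) = 8 (t(s) = 8 + 0 = 8)
m(X, y) = 8 + X + y (m(X, y) = (X + y) + 8 = 8 + X + y)
√((-23087 - 1*(-19436)) + o(m(-11, 3), 116)) = √((-23087 - 1*(-19436)) + (8 - 11 + 3)) = √((-23087 + 19436) + 0) = √(-3651 + 0) = √(-3651) = I*√3651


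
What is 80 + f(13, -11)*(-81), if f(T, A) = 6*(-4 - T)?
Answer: 8342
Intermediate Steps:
f(T, A) = -24 - 6*T
80 + f(13, -11)*(-81) = 80 + (-24 - 6*13)*(-81) = 80 + (-24 - 78)*(-81) = 80 - 102*(-81) = 80 + 8262 = 8342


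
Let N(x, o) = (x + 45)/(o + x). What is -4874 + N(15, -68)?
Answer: -258382/53 ≈ -4875.1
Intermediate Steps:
N(x, o) = (45 + x)/(o + x)
-4874 + N(15, -68) = -4874 + (45 + 15)/(-68 + 15) = -4874 + 60/(-53) = -4874 - 1/53*60 = -4874 - 60/53 = -258382/53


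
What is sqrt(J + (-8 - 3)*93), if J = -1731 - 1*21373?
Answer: I*sqrt(24127) ≈ 155.33*I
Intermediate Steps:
J = -23104 (J = -1731 - 21373 = -23104)
sqrt(J + (-8 - 3)*93) = sqrt(-23104 + (-8 - 3)*93) = sqrt(-23104 - 11*93) = sqrt(-23104 - 1023) = sqrt(-24127) = I*sqrt(24127)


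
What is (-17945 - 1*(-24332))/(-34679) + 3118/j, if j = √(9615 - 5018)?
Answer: -6387/34679 + 3118*√4597/4597 ≈ 45.803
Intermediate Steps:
j = √4597 ≈ 67.801
(-17945 - 1*(-24332))/(-34679) + 3118/j = (-17945 - 1*(-24332))/(-34679) + 3118/(√4597) = (-17945 + 24332)*(-1/34679) + 3118*(√4597/4597) = 6387*(-1/34679) + 3118*√4597/4597 = -6387/34679 + 3118*√4597/4597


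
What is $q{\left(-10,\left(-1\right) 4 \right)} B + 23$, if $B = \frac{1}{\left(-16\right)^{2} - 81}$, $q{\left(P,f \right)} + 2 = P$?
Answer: $\frac{4013}{175} \approx 22.931$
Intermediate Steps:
$q{\left(P,f \right)} = -2 + P$
$B = \frac{1}{175}$ ($B = \frac{1}{256 - 81} = \frac{1}{175} \approx 0.0057143$)
$q{\left(-10,\left(-1\right) 4 \right)} B + 23 = \left(-2 - 10\right) \frac{1}{175} + 23 = \left(-12\right) \frac{1}{175} + 23 = - \frac{12}{175} + 23 = \frac{4013}{175}$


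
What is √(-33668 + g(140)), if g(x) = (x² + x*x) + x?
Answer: 2*√1418 ≈ 75.313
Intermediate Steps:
g(x) = x + 2*x² (g(x) = (x² + x²) + x = 2*x² + x = x + 2*x²)
√(-33668 + g(140)) = √(-33668 + 140*(1 + 2*140)) = √(-33668 + 140*(1 + 280)) = √(-33668 + 140*281) = √(-33668 + 39340) = √5672 = 2*√1418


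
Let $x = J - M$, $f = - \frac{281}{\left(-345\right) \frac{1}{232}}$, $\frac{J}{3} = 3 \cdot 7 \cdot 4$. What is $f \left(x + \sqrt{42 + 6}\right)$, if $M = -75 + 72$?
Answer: $\frac{1108264}{23} + \frac{260768 \sqrt{3}}{345} \approx 49495.0$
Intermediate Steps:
$J = 252$ ($J = 3 \cdot 3 \cdot 7 \cdot 4 = 3 \cdot 21 \cdot 4 = 3 \cdot 84 = 252$)
$M = -3$
$f = \frac{65192}{345}$ ($f = - \frac{281}{\left(-345\right) \frac{1}{232}} = - \frac{281}{- \frac{345}{232}} = \left(-281\right) \left(- \frac{232}{345}\right) = \frac{65192}{345} \approx 188.96$)
$x = 255$ ($x = 252 - -3 = 252 + 3 = 255$)
$f \left(x + \sqrt{42 + 6}\right) = \frac{65192 \left(255 + \sqrt{42 + 6}\right)}{345} = \frac{65192 \left(255 + \sqrt{48}\right)}{345} = \frac{65192 \left(255 + 4 \sqrt{3}\right)}{345} = \frac{1108264}{23} + \frac{260768 \sqrt{3}}{345}$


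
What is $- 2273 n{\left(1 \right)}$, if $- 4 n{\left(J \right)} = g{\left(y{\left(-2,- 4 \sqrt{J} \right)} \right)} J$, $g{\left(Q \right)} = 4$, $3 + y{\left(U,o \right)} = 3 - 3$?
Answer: $2273$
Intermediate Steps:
$y{\left(U,o \right)} = -3$ ($y{\left(U,o \right)} = -3 + \left(3 - 3\right) = -3 + 0 = -3$)
$n{\left(J \right)} = - J$ ($n{\left(J \right)} = - \frac{4 J}{4} = - J$)
$- 2273 n{\left(1 \right)} = - 2273 \left(\left(-1\right) 1\right) = \left(-2273\right) \left(-1\right) = 2273$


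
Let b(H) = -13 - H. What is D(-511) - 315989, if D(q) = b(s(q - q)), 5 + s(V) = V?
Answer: -315997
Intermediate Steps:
s(V) = -5 + V
D(q) = -8 (D(q) = -13 - (-5 + (q - q)) = -13 - (-5 + 0) = -13 - 1*(-5) = -13 + 5 = -8)
D(-511) - 315989 = -8 - 315989 = -315997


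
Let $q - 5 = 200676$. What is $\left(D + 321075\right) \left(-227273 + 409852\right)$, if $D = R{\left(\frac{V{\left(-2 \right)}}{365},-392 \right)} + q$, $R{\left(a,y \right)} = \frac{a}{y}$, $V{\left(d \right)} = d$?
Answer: $\frac{6815021211497539}{71540} \approx 9.5262 \cdot 10^{10}$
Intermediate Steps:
$q = 200681$ ($q = 5 + 200676 = 200681$)
$D = \frac{14356718741}{71540}$ ($D = \frac{\left(-2\right) \frac{1}{365}}{-392} + 200681 = \left(-2\right) \frac{1}{365} \left(- \frac{1}{392}\right) + 200681 = \left(- \frac{2}{365}\right) \left(- \frac{1}{392}\right) + 200681 = \frac{1}{71540} + 200681 = \frac{14356718741}{71540} \approx 2.0068 \cdot 10^{5}$)
$\left(D + 321075\right) \left(-227273 + 409852\right) = \left(\frac{14356718741}{71540} + 321075\right) \left(-227273 + 409852\right) = \frac{37326424241}{71540} \cdot 182579 = \frac{6815021211497539}{71540}$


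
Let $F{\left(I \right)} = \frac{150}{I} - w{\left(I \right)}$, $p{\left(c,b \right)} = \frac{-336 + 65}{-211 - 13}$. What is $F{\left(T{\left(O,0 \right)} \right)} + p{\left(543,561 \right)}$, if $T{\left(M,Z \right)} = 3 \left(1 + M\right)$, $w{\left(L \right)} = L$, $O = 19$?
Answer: $- \frac{12609}{224} \approx -56.29$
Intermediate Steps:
$T{\left(M,Z \right)} = 3 + 3 M$
$p{\left(c,b \right)} = \frac{271}{224}$ ($p{\left(c,b \right)} = - \frac{271}{-224} = \left(-271\right) \left(- \frac{1}{224}\right) = \frac{271}{224}$)
$F{\left(I \right)} = - I + \frac{150}{I}$ ($F{\left(I \right)} = \frac{150}{I} - I = - I + \frac{150}{I}$)
$F{\left(T{\left(O,0 \right)} \right)} + p{\left(543,561 \right)} = \left(- (3 + 3 \cdot 19) + \frac{150}{3 + 3 \cdot 19}\right) + \frac{271}{224} = \left(- (3 + 57) + \frac{150}{3 + 57}\right) + \frac{271}{224} = \left(\left(-1\right) 60 + \frac{150}{60}\right) + \frac{271}{224} = \left(-60 + 150 \cdot \frac{1}{60}\right) + \frac{271}{224} = \left(-60 + \frac{5}{2}\right) + \frac{271}{224} = - \frac{115}{2} + \frac{271}{224} = - \frac{12609}{224}$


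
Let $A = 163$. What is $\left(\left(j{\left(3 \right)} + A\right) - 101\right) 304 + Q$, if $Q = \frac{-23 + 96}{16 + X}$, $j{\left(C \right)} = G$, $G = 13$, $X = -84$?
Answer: $\frac{1550327}{68} \approx 22799.0$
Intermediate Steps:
$j{\left(C \right)} = 13$
$Q = - \frac{73}{68}$ ($Q = \frac{-23 + 96}{16 - 84} = \frac{73}{-68} = 73 \left(- \frac{1}{68}\right) = - \frac{73}{68} \approx -1.0735$)
$\left(\left(j{\left(3 \right)} + A\right) - 101\right) 304 + Q = \left(\left(13 + 163\right) - 101\right) 304 - \frac{73}{68} = \left(176 - 101\right) 304 - \frac{73}{68} = 75 \cdot 304 - \frac{73}{68} = 22800 - \frac{73}{68} = \frac{1550327}{68}$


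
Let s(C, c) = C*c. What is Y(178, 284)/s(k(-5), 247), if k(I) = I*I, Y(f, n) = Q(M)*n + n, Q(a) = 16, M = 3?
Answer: 4828/6175 ≈ 0.78186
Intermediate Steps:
Y(f, n) = 17*n (Y(f, n) = 16*n + n = 17*n)
k(I) = I**2
Y(178, 284)/s(k(-5), 247) = (17*284)/(((-5)**2*247)) = 4828/((25*247)) = 4828/6175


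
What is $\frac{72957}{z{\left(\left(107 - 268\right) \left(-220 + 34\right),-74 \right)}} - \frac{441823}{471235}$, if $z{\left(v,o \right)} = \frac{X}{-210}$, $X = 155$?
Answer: $- \frac{1443969156103}{14608285} \approx -98846.0$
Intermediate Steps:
$z{\left(v,o \right)} = - \frac{31}{42}$ ($z{\left(v,o \right)} = \frac{155}{-210} = 155 \left(- \frac{1}{210}\right) = - \frac{31}{42}$)
$\frac{72957}{z{\left(\left(107 - 268\right) \left(-220 + 34\right),-74 \right)}} - \frac{441823}{471235} = \frac{72957}{- \frac{31}{42}} - \frac{441823}{471235} = 72957 \left(- \frac{42}{31}\right) - \frac{441823}{471235} = - \frac{3064194}{31} - \frac{441823}{471235} = - \frac{1443969156103}{14608285}$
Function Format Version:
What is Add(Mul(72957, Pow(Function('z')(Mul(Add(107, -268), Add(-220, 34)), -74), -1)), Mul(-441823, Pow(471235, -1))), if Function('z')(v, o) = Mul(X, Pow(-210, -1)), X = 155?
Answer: Rational(-1443969156103, 14608285) ≈ -98846.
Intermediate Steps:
Function('z')(v, o) = Rational(-31, 42) (Function('z')(v, o) = Mul(155, Pow(-210, -1)) = Mul(155, Rational(-1, 210)) = Rational(-31, 42))
Add(Mul(72957, Pow(Function('z')(Mul(Add(107, -268), Add(-220, 34)), -74), -1)), Mul(-441823, Pow(471235, -1))) = Add(Mul(72957, Pow(Rational(-31, 42), -1)), Mul(-441823, Pow(471235, -1))) = Add(Mul(72957, Rational(-42, 31)), Mul(-441823, Rational(1, 471235))) = Add(Rational(-3064194, 31), Rational(-441823, 471235)) = Rational(-1443969156103, 14608285)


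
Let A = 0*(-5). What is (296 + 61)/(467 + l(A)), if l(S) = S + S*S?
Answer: 357/467 ≈ 0.76445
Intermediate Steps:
A = 0
l(S) = S + S**2
(296 + 61)/(467 + l(A)) = (296 + 61)/(467 + 0*(1 + 0)) = 357/(467 + 0*1) = 357/(467 + 0) = 357/467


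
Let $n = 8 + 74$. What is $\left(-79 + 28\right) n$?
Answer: $-4182$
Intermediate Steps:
$n = 82$
$\left(-79 + 28\right) n = \left(-79 + 28\right) 82 = \left(-51\right) 82 = -4182$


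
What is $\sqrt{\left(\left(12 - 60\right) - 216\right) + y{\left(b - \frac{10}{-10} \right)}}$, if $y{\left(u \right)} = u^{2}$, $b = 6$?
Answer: $i \sqrt{215} \approx 14.663 i$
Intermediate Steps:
$\sqrt{\left(\left(12 - 60\right) - 216\right) + y{\left(b - \frac{10}{-10} \right)}} = \sqrt{\left(\left(12 - 60\right) - 216\right) + \left(6 - \frac{10}{-10}\right)^{2}} = \sqrt{\left(-48 - 216\right) + \left(6 - 10 \left(- \frac{1}{10}\right)\right)^{2}} = \sqrt{-264 + \left(6 - -1\right)^{2}} = \sqrt{-264 + \left(6 + 1\right)^{2}} = \sqrt{-264 + 7^{2}} = \sqrt{-264 + 49} = \sqrt{-215} = i \sqrt{215}$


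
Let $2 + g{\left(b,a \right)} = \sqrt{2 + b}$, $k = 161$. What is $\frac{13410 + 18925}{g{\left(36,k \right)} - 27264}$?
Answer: $- \frac{440823055}{371717359} - \frac{32335 \sqrt{38}}{743434718} \approx -1.1862$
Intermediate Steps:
$g{\left(b,a \right)} = -2 + \sqrt{2 + b}$
$\frac{13410 + 18925}{g{\left(36,k \right)} - 27264} = \frac{13410 + 18925}{\left(-2 + \sqrt{2 + 36}\right) - 27264} = \frac{32335}{\left(-2 + \sqrt{38}\right) - 27264} = \frac{32335}{-27266 + \sqrt{38}}$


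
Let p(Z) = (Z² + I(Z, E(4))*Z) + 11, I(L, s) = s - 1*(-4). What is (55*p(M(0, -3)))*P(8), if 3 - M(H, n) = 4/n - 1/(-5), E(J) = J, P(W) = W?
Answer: 1210792/45 ≈ 26907.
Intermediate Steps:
I(L, s) = 4 + s (I(L, s) = s + 4 = 4 + s)
M(H, n) = 14/5 - 4/n (M(H, n) = 3 - (4/n - 1/(-5)) = 3 - (4/n - 1*(-⅕)) = 3 - (4/n + ⅕) = 3 - (⅕ + 4/n) = 3 + (-⅕ - 4/n) = 14/5 - 4/n)
p(Z) = 11 + Z² + 8*Z (p(Z) = (Z² + (4 + 4)*Z) + 11 = (Z² + 8*Z) + 11 = 11 + Z² + 8*Z)
(55*p(M(0, -3)))*P(8) = (55*(11 + (14/5 - 4/(-3))² + 8*(14/5 - 4/(-3))))*8 = (55*(11 + (14/5 - 4*(-⅓))² + 8*(14/5 - 4*(-⅓))))*8 = (55*(11 + (14/5 + 4/3)² + 8*(14/5 + 4/3)))*8 = (55*(11 + (62/15)² + 8*(62/15)))*8 = (55*(11 + 3844/225 + 496/15))*8 = (55*(13759/225))*8 = (151349/45)*8 = 1210792/45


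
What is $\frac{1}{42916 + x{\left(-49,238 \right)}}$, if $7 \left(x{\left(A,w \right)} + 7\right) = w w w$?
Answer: $\frac{1}{1968805} \approx 5.0792 \cdot 10^{-7}$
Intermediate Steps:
$x{\left(A,w \right)} = -7 + \frac{w^{3}}{7}$ ($x{\left(A,w \right)} = -7 + \frac{w w w}{7} = -7 + \frac{w^{2} w}{7} = -7 + \frac{w^{3}}{7}$)
$\frac{1}{42916 + x{\left(-49,238 \right)}} = \frac{1}{42916 - \left(7 - \frac{238^{3}}{7}\right)} = \frac{1}{42916 + \left(-7 + \frac{1}{7} \cdot 13481272\right)} = \frac{1}{42916 + \left(-7 + 1925896\right)} = \frac{1}{42916 + 1925889} = \frac{1}{1968805}$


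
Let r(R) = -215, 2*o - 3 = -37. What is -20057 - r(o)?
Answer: -19842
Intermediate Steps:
o = -17 (o = 3/2 + (½)*(-37) = 3/2 - 37/2 = -17)
-20057 - r(o) = -20057 - 1*(-215) = -20057 + 215 = -19842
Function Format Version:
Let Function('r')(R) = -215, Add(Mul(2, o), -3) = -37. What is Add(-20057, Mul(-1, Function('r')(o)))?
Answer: -19842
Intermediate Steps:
o = -17 (o = Add(Rational(3, 2), Mul(Rational(1, 2), -37)) = Add(Rational(3, 2), Rational(-37, 2)) = -17)
Add(-20057, Mul(-1, Function('r')(o))) = Add(-20057, Mul(-1, -215)) = Add(-20057, 215) = -19842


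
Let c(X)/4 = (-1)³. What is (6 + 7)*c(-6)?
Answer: -52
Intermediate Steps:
c(X) = -4 (c(X) = 4*(-1)³ = 4*(-1) = -4)
(6 + 7)*c(-6) = (6 + 7)*(-4) = 13*(-4) = -52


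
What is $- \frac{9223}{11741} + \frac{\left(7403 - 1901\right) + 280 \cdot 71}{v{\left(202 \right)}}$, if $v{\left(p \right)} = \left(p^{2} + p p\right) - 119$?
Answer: $- \frac{453562985}{956762349} \approx -0.47406$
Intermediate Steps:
$v{\left(p \right)} = -119 + 2 p^{2}$ ($v{\left(p \right)} = \left(p^{2} + p^{2}\right) - 119 = 2 p^{2} - 119 = -119 + 2 p^{2}$)
$- \frac{9223}{11741} + \frac{\left(7403 - 1901\right) + 280 \cdot 71}{v{\left(202 \right)}} = - \frac{9223}{11741} + \frac{\left(7403 - 1901\right) + 280 \cdot 71}{-119 + 2 \cdot 202^{2}} = \left(-9223\right) \frac{1}{11741} + \frac{5502 + 19880}{-119 + 2 \cdot 40804} = - \frac{9223}{11741} + \frac{25382}{-119 + 81608} = - \frac{9223}{11741} + \frac{25382}{81489} = - \frac{453562985}{956762349}$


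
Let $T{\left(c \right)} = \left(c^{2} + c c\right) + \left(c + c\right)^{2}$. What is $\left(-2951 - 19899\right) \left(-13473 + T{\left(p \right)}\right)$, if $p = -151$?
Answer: $-2818159050$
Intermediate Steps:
$T{\left(c \right)} = 6 c^{2}$ ($T{\left(c \right)} = \left(c^{2} + c^{2}\right) + \left(2 c\right)^{2} = 2 c^{2} + 4 c^{2} = 6 c^{2}$)
$\left(-2951 - 19899\right) \left(-13473 + T{\left(p \right)}\right) = \left(-2951 - 19899\right) \left(-13473 + 6 \left(-151\right)^{2}\right) = - 22850 \left(-13473 + 6 \cdot 22801\right) = - 22850 \left(-13473 + 136806\right) = \left(-22850\right) 123333 = -2818159050$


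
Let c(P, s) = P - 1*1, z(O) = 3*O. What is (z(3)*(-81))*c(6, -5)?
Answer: -3645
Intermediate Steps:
c(P, s) = -1 + P (c(P, s) = P - 1 = -1 + P)
(z(3)*(-81))*c(6, -5) = ((3*3)*(-81))*(-1 + 6) = (9*(-81))*5 = -729*5 = -3645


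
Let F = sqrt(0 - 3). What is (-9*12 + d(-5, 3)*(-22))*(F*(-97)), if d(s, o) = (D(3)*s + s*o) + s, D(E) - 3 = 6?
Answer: -128234*I*sqrt(3) ≈ -2.2211e+5*I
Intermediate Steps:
D(E) = 9 (D(E) = 3 + 6 = 9)
F = I*sqrt(3) (F = sqrt(-3) = I*sqrt(3) ≈ 1.732*I)
d(s, o) = 10*s + o*s (d(s, o) = (9*s + s*o) + s = (9*s + o*s) + s = 10*s + o*s)
(-9*12 + d(-5, 3)*(-22))*(F*(-97)) = (-9*12 - 5*(10 + 3)*(-22))*((I*sqrt(3))*(-97)) = (-108 - 5*13*(-22))*(-97*I*sqrt(3)) = (-108 - 65*(-22))*(-97*I*sqrt(3)) = (-108 + 1430)*(-97*I*sqrt(3)) = 1322*(-97*I*sqrt(3)) = -128234*I*sqrt(3)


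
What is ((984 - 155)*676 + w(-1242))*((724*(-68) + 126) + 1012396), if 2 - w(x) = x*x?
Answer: -946102979820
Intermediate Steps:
w(x) = 2 - x**2 (w(x) = 2 - x*x = 2 - x**2)
((984 - 155)*676 + w(-1242))*((724*(-68) + 126) + 1012396) = ((984 - 155)*676 + (2 - 1*(-1242)**2))*((724*(-68) + 126) + 1012396) = (829*676 + (2 - 1*1542564))*((-49232 + 126) + 1012396) = (560404 + (2 - 1542564))*(-49106 + 1012396) = (560404 - 1542562)*963290 = -982158*963290 = -946102979820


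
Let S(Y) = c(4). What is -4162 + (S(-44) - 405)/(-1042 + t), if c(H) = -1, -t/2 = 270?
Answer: -470277/113 ≈ -4161.7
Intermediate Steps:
t = -540 (t = -2*270 = -540)
S(Y) = -1
-4162 + (S(-44) - 405)/(-1042 + t) = -4162 + (-1 - 405)/(-1042 - 540) = -4162 - 406/(-1582) = -4162 - 406*(-1/1582) = -4162 + 29/113 = -470277/113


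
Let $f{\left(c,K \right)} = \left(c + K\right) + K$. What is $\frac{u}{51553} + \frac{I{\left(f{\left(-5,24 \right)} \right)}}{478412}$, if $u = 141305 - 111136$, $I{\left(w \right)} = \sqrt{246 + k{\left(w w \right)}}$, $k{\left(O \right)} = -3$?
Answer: $\frac{30169}{51553} + \frac{9 \sqrt{3}}{478412} \approx 0.58524$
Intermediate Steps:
$f{\left(c,K \right)} = c + 2 K$ ($f{\left(c,K \right)} = \left(K + c\right) + K = c + 2 K$)
$I{\left(w \right)} = 9 \sqrt{3}$ ($I{\left(w \right)} = \sqrt{246 - 3} = \sqrt{243} = 9 \sqrt{3}$)
$u = 30169$
$\frac{u}{51553} + \frac{I{\left(f{\left(-5,24 \right)} \right)}}{478412} = \frac{30169}{51553} + \frac{9 \sqrt{3}}{478412}$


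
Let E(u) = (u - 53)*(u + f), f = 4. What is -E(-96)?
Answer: -13708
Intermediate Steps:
E(u) = (-53 + u)*(4 + u) (E(u) = (u - 53)*(u + 4) = (-53 + u)*(4 + u))
-E(-96) = -(-212 + (-96)² - 49*(-96)) = -(-212 + 9216 + 4704) = -1*13708 = -13708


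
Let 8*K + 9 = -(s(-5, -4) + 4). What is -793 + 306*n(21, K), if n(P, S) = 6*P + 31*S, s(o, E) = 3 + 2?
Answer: 32839/2 ≈ 16420.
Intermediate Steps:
s(o, E) = 5
K = -9/4 (K = -9/8 + (-(5 + 4))/8 = -9/8 + (-1*9)/8 = -9/8 + (⅛)*(-9) = -9/8 - 9/8 = -9/4 ≈ -2.2500)
-793 + 306*n(21, K) = -793 + 306*(6*21 + 31*(-9/4)) = -793 + 306*(126 - 279/4) = -793 + 306*(225/4) = -793 + 34425/2 = 32839/2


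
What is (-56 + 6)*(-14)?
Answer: 700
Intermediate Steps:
(-56 + 6)*(-14) = -50*(-14) = 700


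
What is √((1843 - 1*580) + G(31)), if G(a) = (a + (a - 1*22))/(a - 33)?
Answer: √1243 ≈ 35.256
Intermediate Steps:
G(a) = (-22 + 2*a)/(-33 + a) (G(a) = (a + (a - 22))/(-33 + a) = (a + (-22 + a))/(-33 + a) = (-22 + 2*a)/(-33 + a))
√((1843 - 1*580) + G(31)) = √((1843 - 1*580) + 2*(-11 + 31)/(-33 + 31)) = √((1843 - 580) + 2*20/(-2)) = √(1263 + 2*(-½)*20) = √(1263 - 20) = √1243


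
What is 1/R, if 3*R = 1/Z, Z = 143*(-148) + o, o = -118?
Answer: -63846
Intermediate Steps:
Z = -21282 (Z = 143*(-148) - 118 = -21164 - 118 = -21282)
R = -1/63846 (R = (⅓)/(-21282) = (⅓)*(-1/21282) = -1/63846 ≈ -1.5663e-5)
1/R = 1/(-1/63846) = -63846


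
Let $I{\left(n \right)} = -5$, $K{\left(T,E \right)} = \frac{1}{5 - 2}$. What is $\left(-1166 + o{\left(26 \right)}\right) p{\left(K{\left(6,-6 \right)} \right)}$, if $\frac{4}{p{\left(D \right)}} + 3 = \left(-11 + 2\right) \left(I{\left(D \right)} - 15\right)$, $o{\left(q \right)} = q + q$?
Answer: $- \frac{4456}{177} \approx -25.175$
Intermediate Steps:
$o{\left(q \right)} = 2 q$
$K{\left(T,E \right)} = \frac{1}{3}$
$p{\left(D \right)} = \frac{4}{177}$ ($p{\left(D \right)} = \frac{4}{-3 + \left(-11 + 2\right) \left(-5 - 15\right)} = \frac{4}{-3 - -180} = \frac{4}{-3 + 180} = \frac{4}{177}$)
$\left(-1166 + o{\left(26 \right)}\right) p{\left(K{\left(6,-6 \right)} \right)} = \left(-1166 + 2 \cdot 26\right) \frac{4}{177} = \left(-1166 + 52\right) \frac{4}{177} = \left(-1114\right) \frac{4}{177} = - \frac{4456}{177}$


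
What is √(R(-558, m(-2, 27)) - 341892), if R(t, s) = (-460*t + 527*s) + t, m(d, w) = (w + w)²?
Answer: 3*√161218 ≈ 1204.6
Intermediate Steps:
m(d, w) = 4*w² (m(d, w) = (2*w)² = 4*w²)
R(t, s) = -459*t + 527*s
√(R(-558, m(-2, 27)) - 341892) = √((-459*(-558) + 527*(4*27²)) - 341892) = √((256122 + 527*(4*729)) - 341892) = √((256122 + 527*2916) - 341892) = √((256122 + 1536732) - 341892) = √(1792854 - 341892) = √1450962 = 3*√161218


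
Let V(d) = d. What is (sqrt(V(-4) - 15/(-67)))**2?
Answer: -253/67 ≈ -3.7761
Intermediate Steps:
(sqrt(V(-4) - 15/(-67)))**2 = (sqrt(-4 - 15/(-67)))**2 = (sqrt(-4 - 15*(-1/67)))**2 = (sqrt(-4 + 15/67))**2 = (sqrt(-253/67))**2 = (I*sqrt(16951)/67)**2 = -253/67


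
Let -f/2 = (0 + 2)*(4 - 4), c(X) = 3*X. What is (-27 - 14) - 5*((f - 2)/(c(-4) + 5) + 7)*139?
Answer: -35732/7 ≈ -5104.6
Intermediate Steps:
f = 0 (f = -2*(0 + 2)*(4 - 4) = -4*0 = -2*0 = 0)
(-27 - 14) - 5*((f - 2)/(c(-4) + 5) + 7)*139 = (-27 - 14) - 5*((0 - 2)/(3*(-4) + 5) + 7)*139 = -41 - 5*(-2/(-12 + 5) + 7)*139 = -41 - 5*(-2/(-7) + 7)*139 = -41 - 5*(-2*(-⅐) + 7)*139 = -41 - 5*(2/7 + 7)*139 = -41 - 5*51/7*139 = -41 - 255/7*139 = -41 - 35445/7 = -35732/7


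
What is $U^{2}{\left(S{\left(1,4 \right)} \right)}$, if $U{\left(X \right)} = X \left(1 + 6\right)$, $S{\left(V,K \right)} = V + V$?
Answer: $196$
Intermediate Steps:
$S{\left(V,K \right)} = 2 V$
$U{\left(X \right)} = 7 X$ ($U{\left(X \right)} = X 7 = 7 X$)
$U^{2}{\left(S{\left(1,4 \right)} \right)} = \left(7 \cdot 2 \cdot 1\right)^{2} = \left(7 \cdot 2\right)^{2} = 14^{2} = 196$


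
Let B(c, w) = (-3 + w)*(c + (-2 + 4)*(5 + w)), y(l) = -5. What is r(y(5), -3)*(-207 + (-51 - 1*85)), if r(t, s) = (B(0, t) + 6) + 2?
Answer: -2744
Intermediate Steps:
B(c, w) = (-3 + w)*(10 + c + 2*w) (B(c, w) = (-3 + w)*(c + 2*(5 + w)) = (-3 + w)*(c + (10 + 2*w)) = (-3 + w)*(10 + c + 2*w))
r(t, s) = -22 + 2*t² + 4*t (r(t, s) = ((-30 - 3*0 + 2*t² + 4*t + 0*t) + 6) + 2 = ((-30 + 0 + 2*t² + 4*t + 0) + 6) + 2 = ((-30 + 2*t² + 4*t) + 6) + 2 = (-24 + 2*t² + 4*t) + 2 = -22 + 2*t² + 4*t)
r(y(5), -3)*(-207 + (-51 - 1*85)) = (-22 + 2*(-5)² + 4*(-5))*(-207 + (-51 - 1*85)) = (-22 + 2*25 - 20)*(-207 + (-51 - 85)) = (-22 + 50 - 20)*(-207 - 136) = 8*(-343) = -2744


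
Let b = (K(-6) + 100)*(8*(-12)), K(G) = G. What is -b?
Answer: 9024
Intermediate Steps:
b = -9024 (b = (-6 + 100)*(8*(-12)) = 94*(-96) = -9024)
-b = -1*(-9024) = 9024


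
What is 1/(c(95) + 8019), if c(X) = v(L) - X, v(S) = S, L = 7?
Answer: 1/7931 ≈ 0.00012609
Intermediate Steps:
c(X) = 7 - X
1/(c(95) + 8019) = 1/((7 - 1*95) + 8019) = 1/((7 - 95) + 8019) = 1/(-88 + 8019) = 1/7931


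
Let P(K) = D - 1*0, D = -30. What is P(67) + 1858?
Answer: 1828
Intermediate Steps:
P(K) = -30 (P(K) = -30 - 1*0 = -30 + 0 = -30)
P(67) + 1858 = -30 + 1858 = 1828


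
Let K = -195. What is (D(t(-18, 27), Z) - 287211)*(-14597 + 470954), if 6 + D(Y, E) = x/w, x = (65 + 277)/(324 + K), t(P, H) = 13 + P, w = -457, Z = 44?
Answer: -2575725173929017/19651 ≈ -1.3107e+11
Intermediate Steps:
x = 114/43 (x = (65 + 277)/(324 - 195) = 342/129 = 342*(1/129) = 114/43 ≈ 2.6512)
D(Y, E) = -118020/19651 (D(Y, E) = -6 + (114/43)/(-457) = -6 + (114/43)*(-1/457) = -6 - 114/19651 = -118020/19651)
(D(t(-18, 27), Z) - 287211)*(-14597 + 470954) = (-118020/19651 - 287211)*(-14597 + 470954) = -5644101381/19651*456357 = -2575725173929017/19651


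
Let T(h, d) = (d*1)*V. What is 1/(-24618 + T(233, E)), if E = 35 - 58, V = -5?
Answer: -1/24503 ≈ -4.0811e-5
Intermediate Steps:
E = -23
T(h, d) = -5*d (T(h, d) = (d*1)*(-5) = d*(-5) = -5*d)
1/(-24618 + T(233, E)) = 1/(-24618 - 5*(-23)) = 1/(-24618 + 115) = 1/(-24503) = -1/24503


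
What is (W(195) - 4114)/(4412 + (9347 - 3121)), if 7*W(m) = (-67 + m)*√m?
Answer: -2057/5319 + 64*√195/37233 ≈ -0.36272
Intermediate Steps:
W(m) = √m*(-67 + m)/7 (W(m) = ((-67 + m)*√m)/7 = (√m*(-67 + m))/7 = √m*(-67 + m)/7)
(W(195) - 4114)/(4412 + (9347 - 3121)) = (√195*(-67 + 195)/7 - 4114)/(4412 + (9347 - 3121)) = ((⅐)*√195*128 - 4114)/(4412 + 6226) = (128*√195/7 - 4114)/10638 = (-4114 + 128*√195/7)*(1/10638) = -2057/5319 + 64*√195/37233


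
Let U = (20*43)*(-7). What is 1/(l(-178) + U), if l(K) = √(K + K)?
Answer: -1505/9060189 - I*√89/18120378 ≈ -0.00016611 - 5.2063e-7*I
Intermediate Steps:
l(K) = √2*√K (l(K) = √(2*K) = √2*√K)
U = -6020 (U = 860*(-7) = -6020)
1/(l(-178) + U) = 1/(√2*√(-178) - 6020) = 1/(√2*(I*√178) - 6020) = 1/(2*I*√89 - 6020) = 1/(-6020 + 2*I*√89)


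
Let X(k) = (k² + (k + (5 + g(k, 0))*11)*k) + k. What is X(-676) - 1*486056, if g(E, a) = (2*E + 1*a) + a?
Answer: 10443512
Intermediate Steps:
g(E, a) = 2*E + 2*a (g(E, a) = (2*E + a) + a = (a + 2*E) + a = 2*E + 2*a)
X(k) = k + k² + k*(55 + 23*k) (X(k) = (k² + (k + (5 + (2*k + 2*0))*11)*k) + k = (k² + (k + (5 + (2*k + 0))*11)*k) + k = (k² + (k + (5 + 2*k)*11)*k) + k = (k² + (k + (55 + 22*k))*k) + k = (k² + (55 + 23*k)*k) + k = (k² + k*(55 + 23*k)) + k = k + k² + k*(55 + 23*k))
X(-676) - 1*486056 = 8*(-676)*(7 + 3*(-676)) - 1*486056 = 8*(-676)*(7 - 2028) - 486056 = 8*(-676)*(-2021) - 486056 = 10929568 - 486056 = 10443512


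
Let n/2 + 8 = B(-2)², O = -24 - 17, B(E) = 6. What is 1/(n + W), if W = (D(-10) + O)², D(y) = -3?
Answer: 1/1992 ≈ 0.00050201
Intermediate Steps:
O = -41
n = 56 (n = -16 + 2*6² = -16 + 2*36 = -16 + 72 = 56)
W = 1936 (W = (-3 - 41)² = (-44)² = 1936)
1/(n + W) = 1/(56 + 1936) = 1/1992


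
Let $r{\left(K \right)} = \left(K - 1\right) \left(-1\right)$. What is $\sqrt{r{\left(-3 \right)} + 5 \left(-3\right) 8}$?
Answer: $2 i \sqrt{29} \approx 10.77 i$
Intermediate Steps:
$r{\left(K \right)} = 1 - K$ ($r{\left(K \right)} = \left(-1 + K\right) \left(-1\right) = 1 - K$)
$\sqrt{r{\left(-3 \right)} + 5 \left(-3\right) 8} = \sqrt{\left(1 - -3\right) + 5 \left(-3\right) 8} = \sqrt{\left(1 + 3\right) - 120} = \sqrt{4 - 120} = \sqrt{-116} = 2 i \sqrt{29}$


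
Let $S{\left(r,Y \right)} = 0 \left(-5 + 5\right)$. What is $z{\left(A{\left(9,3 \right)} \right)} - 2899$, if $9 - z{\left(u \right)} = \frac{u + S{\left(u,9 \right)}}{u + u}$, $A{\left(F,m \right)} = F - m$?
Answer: $- \frac{5781}{2} \approx -2890.5$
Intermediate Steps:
$S{\left(r,Y \right)} = 0$ ($S{\left(r,Y \right)} = 0 \cdot 0 = 0$)
$z{\left(u \right)} = \frac{17}{2}$ ($z{\left(u \right)} = 9 - \frac{u + 0}{u + u} = 9 - \frac{u}{2 u} = 9 - u \frac{1}{2 u} = 9 - \frac{1}{2} = \frac{17}{2}$)
$z{\left(A{\left(9,3 \right)} \right)} - 2899 = \frac{17}{2} - 2899 = - \frac{5781}{2}$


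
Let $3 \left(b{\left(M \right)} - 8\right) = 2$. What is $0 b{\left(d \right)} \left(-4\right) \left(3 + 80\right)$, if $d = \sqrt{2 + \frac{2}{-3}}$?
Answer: $0$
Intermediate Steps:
$d = \frac{2 \sqrt{3}}{3}$ ($d = \sqrt{2 + 2 \left(- \frac{1}{3}\right)} = \sqrt{2 - \frac{2}{3}} = \sqrt{\frac{4}{3}} = \frac{2 \sqrt{3}}{3} \approx 1.1547$)
$b{\left(M \right)} = \frac{26}{3}$ ($b{\left(M \right)} = 8 + \frac{1}{3} \cdot 2 = 8 + \frac{2}{3} = \frac{26}{3}$)
$0 b{\left(d \right)} \left(-4\right) \left(3 + 80\right) = 0 \cdot \frac{26}{3} \left(-4\right) \left(3 + 80\right) = 0 \left(-4\right) 83 = 0 \cdot 83 = 0$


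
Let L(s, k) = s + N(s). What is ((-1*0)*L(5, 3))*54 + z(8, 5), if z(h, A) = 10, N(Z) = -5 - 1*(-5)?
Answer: 10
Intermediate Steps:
N(Z) = 0 (N(Z) = -5 + 5 = 0)
L(s, k) = s (L(s, k) = s + 0 = s)
((-1*0)*L(5, 3))*54 + z(8, 5) = (-1*0*5)*54 + 10 = (0*5)*54 + 10 = 0*54 + 10 = 0 + 10 = 10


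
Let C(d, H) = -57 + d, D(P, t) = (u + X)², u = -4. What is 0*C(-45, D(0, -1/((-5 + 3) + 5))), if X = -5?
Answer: 0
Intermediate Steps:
D(P, t) = 81 (D(P, t) = (-4 - 5)² = (-9)² = 81)
0*C(-45, D(0, -1/((-5 + 3) + 5))) = 0*(-57 - 45) = 0*(-102) = 0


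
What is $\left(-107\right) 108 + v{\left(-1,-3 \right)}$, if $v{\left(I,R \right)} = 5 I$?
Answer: $-11561$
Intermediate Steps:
$\left(-107\right) 108 + v{\left(-1,-3 \right)} = \left(-107\right) 108 + 5 \left(-1\right) = -11556 - 5 = -11561$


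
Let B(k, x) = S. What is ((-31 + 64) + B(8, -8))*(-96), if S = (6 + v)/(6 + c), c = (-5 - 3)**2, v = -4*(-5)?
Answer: -112128/35 ≈ -3203.7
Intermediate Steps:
v = 20
c = 64 (c = (-8)**2 = 64)
S = 13/35 (S = (6 + 20)/(6 + 64) = 26/70 = 26*(1/70) = 13/35 ≈ 0.37143)
B(k, x) = 13/35
((-31 + 64) + B(8, -8))*(-96) = ((-31 + 64) + 13/35)*(-96) = (33 + 13/35)*(-96) = (1168/35)*(-96) = -112128/35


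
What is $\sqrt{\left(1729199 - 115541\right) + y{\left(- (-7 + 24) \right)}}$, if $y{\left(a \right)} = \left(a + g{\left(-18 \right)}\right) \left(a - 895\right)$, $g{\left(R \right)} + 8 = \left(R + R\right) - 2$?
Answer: $\sqrt{1671114} \approx 1292.7$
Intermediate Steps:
$g{\left(R \right)} = -10 + 2 R$ ($g{\left(R \right)} = -8 + \left(\left(R + R\right) - 2\right) = -8 + \left(2 R - 2\right) = -8 + \left(-2 + 2 R\right) = -10 + 2 R$)
$y{\left(a \right)} = \left(-895 + a\right) \left(-46 + a\right)$ ($y{\left(a \right)} = \left(a + \left(-10 + 2 \left(-18\right)\right)\right) \left(a - 895\right) = \left(a - 46\right) \left(-895 + a\right) = \left(-46 + a\right) \left(-895 + a\right) = \left(-895 + a\right) \left(-46 + a\right)$)
$\sqrt{\left(1729199 - 115541\right) + y{\left(- (-7 + 24) \right)}} = \sqrt{\left(1729199 - 115541\right) + \left(41170 + \left(- (-7 + 24)\right)^{2} - 941 \left(- (-7 + 24)\right)\right)} = \sqrt{\left(1729199 - 115541\right) + \left(41170 + \left(\left(-1\right) 17\right)^{2} - 941 \left(\left(-1\right) 17\right)\right)} = \sqrt{1613658 + \left(41170 + \left(-17\right)^{2} - -15997\right)} = \sqrt{1613658 + \left(41170 + 289 + 15997\right)} = \sqrt{1613658 + 57456} = \sqrt{1671114}$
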